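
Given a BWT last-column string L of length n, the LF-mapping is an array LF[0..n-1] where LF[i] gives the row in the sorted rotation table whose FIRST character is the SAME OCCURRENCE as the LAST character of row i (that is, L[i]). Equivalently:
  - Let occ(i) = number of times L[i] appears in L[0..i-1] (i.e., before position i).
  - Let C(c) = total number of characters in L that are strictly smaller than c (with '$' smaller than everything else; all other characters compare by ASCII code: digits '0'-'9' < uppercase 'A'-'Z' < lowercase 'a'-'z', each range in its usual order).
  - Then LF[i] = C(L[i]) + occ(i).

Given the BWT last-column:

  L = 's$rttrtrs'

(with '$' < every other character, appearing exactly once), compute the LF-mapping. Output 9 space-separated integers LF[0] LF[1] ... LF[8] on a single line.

Char counts: '$':1, 'r':3, 's':2, 't':3
C (first-col start): C('$')=0, C('r')=1, C('s')=4, C('t')=6
L[0]='s': occ=0, LF[0]=C('s')+0=4+0=4
L[1]='$': occ=0, LF[1]=C('$')+0=0+0=0
L[2]='r': occ=0, LF[2]=C('r')+0=1+0=1
L[3]='t': occ=0, LF[3]=C('t')+0=6+0=6
L[4]='t': occ=1, LF[4]=C('t')+1=6+1=7
L[5]='r': occ=1, LF[5]=C('r')+1=1+1=2
L[6]='t': occ=2, LF[6]=C('t')+2=6+2=8
L[7]='r': occ=2, LF[7]=C('r')+2=1+2=3
L[8]='s': occ=1, LF[8]=C('s')+1=4+1=5

Answer: 4 0 1 6 7 2 8 3 5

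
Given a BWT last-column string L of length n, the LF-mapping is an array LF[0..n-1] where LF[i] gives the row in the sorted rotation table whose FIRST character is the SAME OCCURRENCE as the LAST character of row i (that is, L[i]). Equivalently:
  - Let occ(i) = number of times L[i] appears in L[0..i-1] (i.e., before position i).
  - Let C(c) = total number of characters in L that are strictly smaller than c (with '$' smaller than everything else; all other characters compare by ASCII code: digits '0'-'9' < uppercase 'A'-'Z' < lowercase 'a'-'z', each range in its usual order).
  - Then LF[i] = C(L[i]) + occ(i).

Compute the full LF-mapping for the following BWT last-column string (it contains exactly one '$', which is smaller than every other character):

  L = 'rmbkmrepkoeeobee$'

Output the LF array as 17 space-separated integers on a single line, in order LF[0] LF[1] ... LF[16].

Char counts: '$':1, 'b':2, 'e':5, 'k':2, 'm':2, 'o':2, 'p':1, 'r':2
C (first-col start): C('$')=0, C('b')=1, C('e')=3, C('k')=8, C('m')=10, C('o')=12, C('p')=14, C('r')=15
L[0]='r': occ=0, LF[0]=C('r')+0=15+0=15
L[1]='m': occ=0, LF[1]=C('m')+0=10+0=10
L[2]='b': occ=0, LF[2]=C('b')+0=1+0=1
L[3]='k': occ=0, LF[3]=C('k')+0=8+0=8
L[4]='m': occ=1, LF[4]=C('m')+1=10+1=11
L[5]='r': occ=1, LF[5]=C('r')+1=15+1=16
L[6]='e': occ=0, LF[6]=C('e')+0=3+0=3
L[7]='p': occ=0, LF[7]=C('p')+0=14+0=14
L[8]='k': occ=1, LF[8]=C('k')+1=8+1=9
L[9]='o': occ=0, LF[9]=C('o')+0=12+0=12
L[10]='e': occ=1, LF[10]=C('e')+1=3+1=4
L[11]='e': occ=2, LF[11]=C('e')+2=3+2=5
L[12]='o': occ=1, LF[12]=C('o')+1=12+1=13
L[13]='b': occ=1, LF[13]=C('b')+1=1+1=2
L[14]='e': occ=3, LF[14]=C('e')+3=3+3=6
L[15]='e': occ=4, LF[15]=C('e')+4=3+4=7
L[16]='$': occ=0, LF[16]=C('$')+0=0+0=0

Answer: 15 10 1 8 11 16 3 14 9 12 4 5 13 2 6 7 0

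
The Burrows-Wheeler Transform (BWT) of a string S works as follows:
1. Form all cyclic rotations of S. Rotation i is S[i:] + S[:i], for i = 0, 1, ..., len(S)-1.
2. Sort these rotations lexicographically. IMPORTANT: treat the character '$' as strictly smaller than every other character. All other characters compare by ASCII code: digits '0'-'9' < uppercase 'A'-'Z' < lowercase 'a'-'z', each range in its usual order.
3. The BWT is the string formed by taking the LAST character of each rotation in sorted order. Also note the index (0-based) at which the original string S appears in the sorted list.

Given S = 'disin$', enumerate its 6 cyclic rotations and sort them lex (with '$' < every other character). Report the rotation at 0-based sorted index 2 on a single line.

Answer: in$dis

Derivation:
All 6 rotations (rotation i = S[i:]+S[:i]):
  rot[0] = disin$
  rot[1] = isin$d
  rot[2] = sin$di
  rot[3] = in$dis
  rot[4] = n$disi
  rot[5] = $disin
Sorted (with $ < everything):
  sorted[0] = $disin
  sorted[1] = disin$
  sorted[2] = in$dis
  sorted[3] = isin$d
  sorted[4] = n$disi
  sorted[5] = sin$di
sorted[2] = in$dis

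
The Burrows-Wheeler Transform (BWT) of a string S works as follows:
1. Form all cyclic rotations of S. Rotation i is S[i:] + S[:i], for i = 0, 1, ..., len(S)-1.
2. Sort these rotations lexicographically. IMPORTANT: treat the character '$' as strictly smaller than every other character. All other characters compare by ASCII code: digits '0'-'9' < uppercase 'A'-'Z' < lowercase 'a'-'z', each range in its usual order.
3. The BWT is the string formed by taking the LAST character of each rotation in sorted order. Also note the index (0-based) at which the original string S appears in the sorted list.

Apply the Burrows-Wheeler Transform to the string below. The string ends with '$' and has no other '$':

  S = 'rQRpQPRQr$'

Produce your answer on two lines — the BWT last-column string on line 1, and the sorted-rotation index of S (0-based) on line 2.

Answer: rQprRPQRQ$
9

Derivation:
All 10 rotations (rotation i = S[i:]+S[:i]):
  rot[0] = rQRpQPRQr$
  rot[1] = QRpQPRQr$r
  rot[2] = RpQPRQr$rQ
  rot[3] = pQPRQr$rQR
  rot[4] = QPRQr$rQRp
  rot[5] = PRQr$rQRpQ
  rot[6] = RQr$rQRpQP
  rot[7] = Qr$rQRpQPR
  rot[8] = r$rQRpQPRQ
  rot[9] = $rQRpQPRQr
Sorted (with $ < everything):
  sorted[0] = $rQRpQPRQr  (last char: 'r')
  sorted[1] = PRQr$rQRpQ  (last char: 'Q')
  sorted[2] = QPRQr$rQRp  (last char: 'p')
  sorted[3] = QRpQPRQr$r  (last char: 'r')
  sorted[4] = Qr$rQRpQPR  (last char: 'R')
  sorted[5] = RQr$rQRpQP  (last char: 'P')
  sorted[6] = RpQPRQr$rQ  (last char: 'Q')
  sorted[7] = pQPRQr$rQR  (last char: 'R')
  sorted[8] = r$rQRpQPRQ  (last char: 'Q')
  sorted[9] = rQRpQPRQr$  (last char: '$')
Last column: rQprRPQRQ$
Original string S is at sorted index 9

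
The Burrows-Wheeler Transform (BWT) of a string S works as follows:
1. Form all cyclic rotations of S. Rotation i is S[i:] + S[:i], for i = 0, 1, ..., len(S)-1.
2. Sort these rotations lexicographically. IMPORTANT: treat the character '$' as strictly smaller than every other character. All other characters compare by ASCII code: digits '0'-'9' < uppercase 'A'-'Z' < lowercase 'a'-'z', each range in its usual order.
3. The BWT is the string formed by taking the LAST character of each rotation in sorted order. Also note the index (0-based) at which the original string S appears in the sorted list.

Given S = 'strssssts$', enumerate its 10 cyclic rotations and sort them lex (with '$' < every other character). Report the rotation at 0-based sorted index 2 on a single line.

All 10 rotations (rotation i = S[i:]+S[:i]):
  rot[0] = strssssts$
  rot[1] = trssssts$s
  rot[2] = rssssts$st
  rot[3] = ssssts$str
  rot[4] = sssts$strs
  rot[5] = ssts$strss
  rot[6] = sts$strsss
  rot[7] = ts$strssss
  rot[8] = s$strsssst
  rot[9] = $strssssts
Sorted (with $ < everything):
  sorted[0] = $strssssts
  sorted[1] = rssssts$st
  sorted[2] = s$strsssst
  sorted[3] = ssssts$str
  sorted[4] = sssts$strs
  sorted[5] = ssts$strss
  sorted[6] = strssssts$
  sorted[7] = sts$strsss
  sorted[8] = trssssts$s
  sorted[9] = ts$strssss
sorted[2] = s$strsssst

Answer: s$strsssst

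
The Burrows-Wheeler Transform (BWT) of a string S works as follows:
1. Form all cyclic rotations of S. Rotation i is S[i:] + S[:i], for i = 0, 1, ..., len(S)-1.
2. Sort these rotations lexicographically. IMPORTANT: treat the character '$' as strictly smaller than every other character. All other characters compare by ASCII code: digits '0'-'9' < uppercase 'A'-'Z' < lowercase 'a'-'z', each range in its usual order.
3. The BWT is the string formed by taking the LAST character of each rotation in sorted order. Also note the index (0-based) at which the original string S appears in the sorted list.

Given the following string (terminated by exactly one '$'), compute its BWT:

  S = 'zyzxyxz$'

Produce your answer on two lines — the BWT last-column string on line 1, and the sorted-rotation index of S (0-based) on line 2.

All 8 rotations (rotation i = S[i:]+S[:i]):
  rot[0] = zyzxyxz$
  rot[1] = yzxyxz$z
  rot[2] = zxyxz$zy
  rot[3] = xyxz$zyz
  rot[4] = yxz$zyzx
  rot[5] = xz$zyzxy
  rot[6] = z$zyzxyx
  rot[7] = $zyzxyxz
Sorted (with $ < everything):
  sorted[0] = $zyzxyxz  (last char: 'z')
  sorted[1] = xyxz$zyz  (last char: 'z')
  sorted[2] = xz$zyzxy  (last char: 'y')
  sorted[3] = yxz$zyzx  (last char: 'x')
  sorted[4] = yzxyxz$z  (last char: 'z')
  sorted[5] = z$zyzxyx  (last char: 'x')
  sorted[6] = zxyxz$zy  (last char: 'y')
  sorted[7] = zyzxyxz$  (last char: '$')
Last column: zzyxzxy$
Original string S is at sorted index 7

Answer: zzyxzxy$
7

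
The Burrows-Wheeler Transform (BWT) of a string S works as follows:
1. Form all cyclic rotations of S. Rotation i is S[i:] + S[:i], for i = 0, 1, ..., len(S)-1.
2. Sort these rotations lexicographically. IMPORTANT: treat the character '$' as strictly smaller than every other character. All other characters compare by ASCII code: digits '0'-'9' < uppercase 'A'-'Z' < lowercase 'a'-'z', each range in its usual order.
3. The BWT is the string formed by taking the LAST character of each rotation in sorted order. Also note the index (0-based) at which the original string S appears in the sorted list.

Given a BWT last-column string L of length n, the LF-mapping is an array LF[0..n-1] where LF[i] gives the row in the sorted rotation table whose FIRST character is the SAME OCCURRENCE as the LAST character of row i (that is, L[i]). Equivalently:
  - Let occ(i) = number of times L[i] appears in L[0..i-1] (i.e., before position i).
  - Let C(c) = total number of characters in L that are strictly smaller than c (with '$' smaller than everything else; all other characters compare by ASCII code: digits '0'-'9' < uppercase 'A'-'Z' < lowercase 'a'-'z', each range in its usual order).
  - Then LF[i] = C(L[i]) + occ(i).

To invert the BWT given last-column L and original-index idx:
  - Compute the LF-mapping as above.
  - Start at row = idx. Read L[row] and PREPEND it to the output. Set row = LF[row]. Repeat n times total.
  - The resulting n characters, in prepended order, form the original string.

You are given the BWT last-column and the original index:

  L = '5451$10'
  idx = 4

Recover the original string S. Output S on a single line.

Answer: 405115$

Derivation:
LF mapping: 5 4 6 2 0 3 1
Walk LF starting at row 4, prepending L[row]:
  step 1: row=4, L[4]='$', prepend. Next row=LF[4]=0
  step 2: row=0, L[0]='5', prepend. Next row=LF[0]=5
  step 3: row=5, L[5]='1', prepend. Next row=LF[5]=3
  step 4: row=3, L[3]='1', prepend. Next row=LF[3]=2
  step 5: row=2, L[2]='5', prepend. Next row=LF[2]=6
  step 6: row=6, L[6]='0', prepend. Next row=LF[6]=1
  step 7: row=1, L[1]='4', prepend. Next row=LF[1]=4
Reversed output: 405115$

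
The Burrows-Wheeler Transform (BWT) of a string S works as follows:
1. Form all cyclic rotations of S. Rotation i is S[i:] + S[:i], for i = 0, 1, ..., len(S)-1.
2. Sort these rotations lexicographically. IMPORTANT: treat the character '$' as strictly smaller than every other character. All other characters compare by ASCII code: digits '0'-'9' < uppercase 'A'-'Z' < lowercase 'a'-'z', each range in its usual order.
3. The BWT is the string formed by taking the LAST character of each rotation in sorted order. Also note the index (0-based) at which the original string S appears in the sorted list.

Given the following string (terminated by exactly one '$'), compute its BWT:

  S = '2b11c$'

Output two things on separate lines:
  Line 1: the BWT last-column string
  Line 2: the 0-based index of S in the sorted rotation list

Answer: cb1$21
3

Derivation:
All 6 rotations (rotation i = S[i:]+S[:i]):
  rot[0] = 2b11c$
  rot[1] = b11c$2
  rot[2] = 11c$2b
  rot[3] = 1c$2b1
  rot[4] = c$2b11
  rot[5] = $2b11c
Sorted (with $ < everything):
  sorted[0] = $2b11c  (last char: 'c')
  sorted[1] = 11c$2b  (last char: 'b')
  sorted[2] = 1c$2b1  (last char: '1')
  sorted[3] = 2b11c$  (last char: '$')
  sorted[4] = b11c$2  (last char: '2')
  sorted[5] = c$2b11  (last char: '1')
Last column: cb1$21
Original string S is at sorted index 3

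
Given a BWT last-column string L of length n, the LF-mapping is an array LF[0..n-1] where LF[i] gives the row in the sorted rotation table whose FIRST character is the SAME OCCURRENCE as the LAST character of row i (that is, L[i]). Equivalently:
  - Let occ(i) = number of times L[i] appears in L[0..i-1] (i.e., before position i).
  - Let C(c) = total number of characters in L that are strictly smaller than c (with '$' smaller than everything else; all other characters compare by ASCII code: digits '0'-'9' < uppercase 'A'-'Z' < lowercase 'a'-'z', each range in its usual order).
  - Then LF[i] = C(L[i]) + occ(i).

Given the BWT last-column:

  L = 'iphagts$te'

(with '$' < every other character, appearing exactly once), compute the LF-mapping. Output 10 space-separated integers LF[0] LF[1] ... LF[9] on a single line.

Char counts: '$':1, 'a':1, 'e':1, 'g':1, 'h':1, 'i':1, 'p':1, 's':1, 't':2
C (first-col start): C('$')=0, C('a')=1, C('e')=2, C('g')=3, C('h')=4, C('i')=5, C('p')=6, C('s')=7, C('t')=8
L[0]='i': occ=0, LF[0]=C('i')+0=5+0=5
L[1]='p': occ=0, LF[1]=C('p')+0=6+0=6
L[2]='h': occ=0, LF[2]=C('h')+0=4+0=4
L[3]='a': occ=0, LF[3]=C('a')+0=1+0=1
L[4]='g': occ=0, LF[4]=C('g')+0=3+0=3
L[5]='t': occ=0, LF[5]=C('t')+0=8+0=8
L[6]='s': occ=0, LF[6]=C('s')+0=7+0=7
L[7]='$': occ=0, LF[7]=C('$')+0=0+0=0
L[8]='t': occ=1, LF[8]=C('t')+1=8+1=9
L[9]='e': occ=0, LF[9]=C('e')+0=2+0=2

Answer: 5 6 4 1 3 8 7 0 9 2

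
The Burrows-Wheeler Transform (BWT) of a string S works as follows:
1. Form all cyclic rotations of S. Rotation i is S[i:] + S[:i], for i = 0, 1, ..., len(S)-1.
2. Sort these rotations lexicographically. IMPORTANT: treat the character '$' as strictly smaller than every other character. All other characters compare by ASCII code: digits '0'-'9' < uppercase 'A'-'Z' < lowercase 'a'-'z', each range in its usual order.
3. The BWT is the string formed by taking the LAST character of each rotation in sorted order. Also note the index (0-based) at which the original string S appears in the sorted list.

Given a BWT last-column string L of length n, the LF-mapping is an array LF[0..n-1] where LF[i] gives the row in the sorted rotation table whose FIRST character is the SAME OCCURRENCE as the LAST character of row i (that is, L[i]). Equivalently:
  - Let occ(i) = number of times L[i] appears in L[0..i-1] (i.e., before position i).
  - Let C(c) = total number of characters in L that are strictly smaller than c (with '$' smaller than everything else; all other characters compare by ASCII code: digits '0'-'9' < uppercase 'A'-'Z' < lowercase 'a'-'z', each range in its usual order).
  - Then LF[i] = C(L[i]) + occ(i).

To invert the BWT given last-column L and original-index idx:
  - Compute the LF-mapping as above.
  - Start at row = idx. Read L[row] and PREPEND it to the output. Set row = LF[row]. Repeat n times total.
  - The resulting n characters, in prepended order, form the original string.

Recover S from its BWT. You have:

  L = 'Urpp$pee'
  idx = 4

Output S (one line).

Answer: pepperU$

Derivation:
LF mapping: 1 7 4 5 0 6 2 3
Walk LF starting at row 4, prepending L[row]:
  step 1: row=4, L[4]='$', prepend. Next row=LF[4]=0
  step 2: row=0, L[0]='U', prepend. Next row=LF[0]=1
  step 3: row=1, L[1]='r', prepend. Next row=LF[1]=7
  step 4: row=7, L[7]='e', prepend. Next row=LF[7]=3
  step 5: row=3, L[3]='p', prepend. Next row=LF[3]=5
  step 6: row=5, L[5]='p', prepend. Next row=LF[5]=6
  step 7: row=6, L[6]='e', prepend. Next row=LF[6]=2
  step 8: row=2, L[2]='p', prepend. Next row=LF[2]=4
Reversed output: pepperU$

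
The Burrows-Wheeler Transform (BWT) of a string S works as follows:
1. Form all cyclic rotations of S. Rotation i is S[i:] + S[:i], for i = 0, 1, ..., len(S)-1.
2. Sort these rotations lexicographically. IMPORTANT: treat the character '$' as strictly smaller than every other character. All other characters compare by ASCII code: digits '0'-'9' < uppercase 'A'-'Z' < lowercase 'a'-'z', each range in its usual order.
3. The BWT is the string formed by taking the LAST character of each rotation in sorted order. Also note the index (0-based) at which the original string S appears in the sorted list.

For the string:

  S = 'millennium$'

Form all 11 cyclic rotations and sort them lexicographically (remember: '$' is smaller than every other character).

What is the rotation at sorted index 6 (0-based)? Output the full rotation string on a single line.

All 11 rotations (rotation i = S[i:]+S[:i]):
  rot[0] = millennium$
  rot[1] = illennium$m
  rot[2] = llennium$mi
  rot[3] = lennium$mil
  rot[4] = ennium$mill
  rot[5] = nnium$mille
  rot[6] = nium$millen
  rot[7] = ium$millenn
  rot[8] = um$millenni
  rot[9] = m$millenniu
  rot[10] = $millennium
Sorted (with $ < everything):
  sorted[0] = $millennium
  sorted[1] = ennium$mill
  sorted[2] = illennium$m
  sorted[3] = ium$millenn
  sorted[4] = lennium$mil
  sorted[5] = llennium$mi
  sorted[6] = m$millenniu
  sorted[7] = millennium$
  sorted[8] = nium$millen
  sorted[9] = nnium$mille
  sorted[10] = um$millenni
sorted[6] = m$millenniu

Answer: m$millenniu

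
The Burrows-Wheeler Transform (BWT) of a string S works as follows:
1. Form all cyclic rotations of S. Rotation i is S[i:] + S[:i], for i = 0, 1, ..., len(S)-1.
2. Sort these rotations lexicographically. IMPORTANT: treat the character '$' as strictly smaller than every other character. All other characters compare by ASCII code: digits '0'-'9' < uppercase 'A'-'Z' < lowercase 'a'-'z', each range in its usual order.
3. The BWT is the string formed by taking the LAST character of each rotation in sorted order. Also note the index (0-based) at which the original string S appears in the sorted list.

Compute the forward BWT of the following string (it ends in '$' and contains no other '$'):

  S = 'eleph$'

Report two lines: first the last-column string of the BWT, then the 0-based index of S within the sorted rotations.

Answer: h$lpee
1

Derivation:
All 6 rotations (rotation i = S[i:]+S[:i]):
  rot[0] = eleph$
  rot[1] = leph$e
  rot[2] = eph$el
  rot[3] = ph$ele
  rot[4] = h$elep
  rot[5] = $eleph
Sorted (with $ < everything):
  sorted[0] = $eleph  (last char: 'h')
  sorted[1] = eleph$  (last char: '$')
  sorted[2] = eph$el  (last char: 'l')
  sorted[3] = h$elep  (last char: 'p')
  sorted[4] = leph$e  (last char: 'e')
  sorted[5] = ph$ele  (last char: 'e')
Last column: h$lpee
Original string S is at sorted index 1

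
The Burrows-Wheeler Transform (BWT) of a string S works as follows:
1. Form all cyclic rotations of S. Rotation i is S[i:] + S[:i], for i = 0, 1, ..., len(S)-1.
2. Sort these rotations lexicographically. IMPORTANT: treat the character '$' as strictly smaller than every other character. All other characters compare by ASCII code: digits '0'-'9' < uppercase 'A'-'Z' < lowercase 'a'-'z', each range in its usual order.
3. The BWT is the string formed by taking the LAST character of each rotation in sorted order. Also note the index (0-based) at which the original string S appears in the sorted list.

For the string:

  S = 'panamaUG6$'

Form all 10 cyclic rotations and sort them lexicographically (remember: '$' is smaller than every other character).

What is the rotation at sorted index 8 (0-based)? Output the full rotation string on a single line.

Answer: namaUG6$pa

Derivation:
All 10 rotations (rotation i = S[i:]+S[:i]):
  rot[0] = panamaUG6$
  rot[1] = anamaUG6$p
  rot[2] = namaUG6$pa
  rot[3] = amaUG6$pan
  rot[4] = maUG6$pana
  rot[5] = aUG6$panam
  rot[6] = UG6$panama
  rot[7] = G6$panamaU
  rot[8] = 6$panamaUG
  rot[9] = $panamaUG6
Sorted (with $ < everything):
  sorted[0] = $panamaUG6
  sorted[1] = 6$panamaUG
  sorted[2] = G6$panamaU
  sorted[3] = UG6$panama
  sorted[4] = aUG6$panam
  sorted[5] = amaUG6$pan
  sorted[6] = anamaUG6$p
  sorted[7] = maUG6$pana
  sorted[8] = namaUG6$pa
  sorted[9] = panamaUG6$
sorted[8] = namaUG6$pa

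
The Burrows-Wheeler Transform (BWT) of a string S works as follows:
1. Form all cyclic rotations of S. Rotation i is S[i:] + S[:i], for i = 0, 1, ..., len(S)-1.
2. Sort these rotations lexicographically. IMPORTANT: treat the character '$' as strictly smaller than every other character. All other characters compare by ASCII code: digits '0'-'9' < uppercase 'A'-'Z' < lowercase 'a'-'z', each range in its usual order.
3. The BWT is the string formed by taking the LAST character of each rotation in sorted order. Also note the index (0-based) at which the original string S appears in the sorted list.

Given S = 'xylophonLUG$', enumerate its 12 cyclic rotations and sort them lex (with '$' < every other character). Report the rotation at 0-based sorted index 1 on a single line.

Answer: G$xylophonLU

Derivation:
All 12 rotations (rotation i = S[i:]+S[:i]):
  rot[0] = xylophonLUG$
  rot[1] = ylophonLUG$x
  rot[2] = lophonLUG$xy
  rot[3] = ophonLUG$xyl
  rot[4] = phonLUG$xylo
  rot[5] = honLUG$xylop
  rot[6] = onLUG$xyloph
  rot[7] = nLUG$xylopho
  rot[8] = LUG$xylophon
  rot[9] = UG$xylophonL
  rot[10] = G$xylophonLU
  rot[11] = $xylophonLUG
Sorted (with $ < everything):
  sorted[0] = $xylophonLUG
  sorted[1] = G$xylophonLU
  sorted[2] = LUG$xylophon
  sorted[3] = UG$xylophonL
  sorted[4] = honLUG$xylop
  sorted[5] = lophonLUG$xy
  sorted[6] = nLUG$xylopho
  sorted[7] = onLUG$xyloph
  sorted[8] = ophonLUG$xyl
  sorted[9] = phonLUG$xylo
  sorted[10] = xylophonLUG$
  sorted[11] = ylophonLUG$x
sorted[1] = G$xylophonLU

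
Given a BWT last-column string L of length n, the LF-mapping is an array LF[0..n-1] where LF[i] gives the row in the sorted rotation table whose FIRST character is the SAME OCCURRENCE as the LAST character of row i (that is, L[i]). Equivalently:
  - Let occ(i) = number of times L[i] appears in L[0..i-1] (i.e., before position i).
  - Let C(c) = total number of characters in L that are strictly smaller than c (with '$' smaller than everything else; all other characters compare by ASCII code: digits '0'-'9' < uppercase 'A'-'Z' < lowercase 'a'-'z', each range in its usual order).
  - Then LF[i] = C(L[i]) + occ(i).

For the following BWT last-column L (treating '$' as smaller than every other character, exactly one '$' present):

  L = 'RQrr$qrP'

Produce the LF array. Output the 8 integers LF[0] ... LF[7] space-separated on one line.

Answer: 3 2 5 6 0 4 7 1

Derivation:
Char counts: '$':1, 'P':1, 'Q':1, 'R':1, 'q':1, 'r':3
C (first-col start): C('$')=0, C('P')=1, C('Q')=2, C('R')=3, C('q')=4, C('r')=5
L[0]='R': occ=0, LF[0]=C('R')+0=3+0=3
L[1]='Q': occ=0, LF[1]=C('Q')+0=2+0=2
L[2]='r': occ=0, LF[2]=C('r')+0=5+0=5
L[3]='r': occ=1, LF[3]=C('r')+1=5+1=6
L[4]='$': occ=0, LF[4]=C('$')+0=0+0=0
L[5]='q': occ=0, LF[5]=C('q')+0=4+0=4
L[6]='r': occ=2, LF[6]=C('r')+2=5+2=7
L[7]='P': occ=0, LF[7]=C('P')+0=1+0=1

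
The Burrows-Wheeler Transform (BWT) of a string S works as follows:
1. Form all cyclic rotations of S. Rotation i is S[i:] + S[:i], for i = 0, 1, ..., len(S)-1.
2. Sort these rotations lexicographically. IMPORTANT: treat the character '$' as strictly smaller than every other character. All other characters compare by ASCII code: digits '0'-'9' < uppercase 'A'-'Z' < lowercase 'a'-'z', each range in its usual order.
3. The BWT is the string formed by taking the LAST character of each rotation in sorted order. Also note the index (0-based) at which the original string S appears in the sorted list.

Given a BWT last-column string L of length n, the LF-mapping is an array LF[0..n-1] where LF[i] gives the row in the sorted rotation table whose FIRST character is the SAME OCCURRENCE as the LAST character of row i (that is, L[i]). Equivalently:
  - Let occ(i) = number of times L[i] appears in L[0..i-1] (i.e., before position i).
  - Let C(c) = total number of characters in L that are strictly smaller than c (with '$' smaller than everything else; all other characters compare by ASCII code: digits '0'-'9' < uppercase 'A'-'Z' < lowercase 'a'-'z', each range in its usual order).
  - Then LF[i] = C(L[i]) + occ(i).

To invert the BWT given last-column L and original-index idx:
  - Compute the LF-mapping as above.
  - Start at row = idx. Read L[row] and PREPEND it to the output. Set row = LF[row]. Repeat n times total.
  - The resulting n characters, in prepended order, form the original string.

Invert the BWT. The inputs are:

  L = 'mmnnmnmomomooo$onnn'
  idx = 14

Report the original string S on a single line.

LF mapping: 1 2 7 8 3 9 4 13 5 14 6 15 16 17 0 18 10 11 12
Walk LF starting at row 14, prepending L[row]:
  step 1: row=14, L[14]='$', prepend. Next row=LF[14]=0
  step 2: row=0, L[0]='m', prepend. Next row=LF[0]=1
  step 3: row=1, L[1]='m', prepend. Next row=LF[1]=2
  step 4: row=2, L[2]='n', prepend. Next row=LF[2]=7
  step 5: row=7, L[7]='o', prepend. Next row=LF[7]=13
  step 6: row=13, L[13]='o', prepend. Next row=LF[13]=17
  step 7: row=17, L[17]='n', prepend. Next row=LF[17]=11
  step 8: row=11, L[11]='o', prepend. Next row=LF[11]=15
  step 9: row=15, L[15]='o', prepend. Next row=LF[15]=18
  step 10: row=18, L[18]='n', prepend. Next row=LF[18]=12
  step 11: row=12, L[12]='o', prepend. Next row=LF[12]=16
  step 12: row=16, L[16]='n', prepend. Next row=LF[16]=10
  step 13: row=10, L[10]='m', prepend. Next row=LF[10]=6
  step 14: row=6, L[6]='m', prepend. Next row=LF[6]=4
  step 15: row=4, L[4]='m', prepend. Next row=LF[4]=3
  step 16: row=3, L[3]='n', prepend. Next row=LF[3]=8
  step 17: row=8, L[8]='m', prepend. Next row=LF[8]=5
  step 18: row=5, L[5]='n', prepend. Next row=LF[5]=9
  step 19: row=9, L[9]='o', prepend. Next row=LF[9]=14
Reversed output: onmnmmmnonoonoonmm$

Answer: onmnmmmnonoonoonmm$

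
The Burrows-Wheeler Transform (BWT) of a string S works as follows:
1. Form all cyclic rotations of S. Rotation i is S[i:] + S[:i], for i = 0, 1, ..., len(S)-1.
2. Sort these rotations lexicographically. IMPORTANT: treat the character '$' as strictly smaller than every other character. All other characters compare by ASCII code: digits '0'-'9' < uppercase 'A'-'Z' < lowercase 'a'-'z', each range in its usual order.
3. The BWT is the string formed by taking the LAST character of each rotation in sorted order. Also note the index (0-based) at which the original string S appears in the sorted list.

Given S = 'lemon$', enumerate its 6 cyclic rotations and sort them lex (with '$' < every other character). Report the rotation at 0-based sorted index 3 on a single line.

Answer: mon$le

Derivation:
All 6 rotations (rotation i = S[i:]+S[:i]):
  rot[0] = lemon$
  rot[1] = emon$l
  rot[2] = mon$le
  rot[3] = on$lem
  rot[4] = n$lemo
  rot[5] = $lemon
Sorted (with $ < everything):
  sorted[0] = $lemon
  sorted[1] = emon$l
  sorted[2] = lemon$
  sorted[3] = mon$le
  sorted[4] = n$lemo
  sorted[5] = on$lem
sorted[3] = mon$le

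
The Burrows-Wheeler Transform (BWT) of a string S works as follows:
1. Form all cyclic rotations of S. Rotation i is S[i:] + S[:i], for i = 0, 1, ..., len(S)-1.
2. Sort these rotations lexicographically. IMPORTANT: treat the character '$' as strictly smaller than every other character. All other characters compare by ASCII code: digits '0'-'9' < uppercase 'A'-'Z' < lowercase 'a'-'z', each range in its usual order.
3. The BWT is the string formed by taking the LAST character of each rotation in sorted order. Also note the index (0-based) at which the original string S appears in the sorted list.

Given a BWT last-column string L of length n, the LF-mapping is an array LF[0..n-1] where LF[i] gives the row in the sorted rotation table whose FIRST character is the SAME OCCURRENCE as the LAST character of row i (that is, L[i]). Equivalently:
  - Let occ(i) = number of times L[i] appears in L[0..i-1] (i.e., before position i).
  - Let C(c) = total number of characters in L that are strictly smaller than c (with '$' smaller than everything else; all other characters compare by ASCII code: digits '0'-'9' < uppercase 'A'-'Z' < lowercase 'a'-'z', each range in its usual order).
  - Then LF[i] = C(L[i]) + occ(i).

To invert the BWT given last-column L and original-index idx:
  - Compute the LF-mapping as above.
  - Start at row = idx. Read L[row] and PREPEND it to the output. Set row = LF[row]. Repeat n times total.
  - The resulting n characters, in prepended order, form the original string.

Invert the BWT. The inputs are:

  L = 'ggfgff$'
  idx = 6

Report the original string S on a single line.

Answer: gfgffg$

Derivation:
LF mapping: 4 5 1 6 2 3 0
Walk LF starting at row 6, prepending L[row]:
  step 1: row=6, L[6]='$', prepend. Next row=LF[6]=0
  step 2: row=0, L[0]='g', prepend. Next row=LF[0]=4
  step 3: row=4, L[4]='f', prepend. Next row=LF[4]=2
  step 4: row=2, L[2]='f', prepend. Next row=LF[2]=1
  step 5: row=1, L[1]='g', prepend. Next row=LF[1]=5
  step 6: row=5, L[5]='f', prepend. Next row=LF[5]=3
  step 7: row=3, L[3]='g', prepend. Next row=LF[3]=6
Reversed output: gfgffg$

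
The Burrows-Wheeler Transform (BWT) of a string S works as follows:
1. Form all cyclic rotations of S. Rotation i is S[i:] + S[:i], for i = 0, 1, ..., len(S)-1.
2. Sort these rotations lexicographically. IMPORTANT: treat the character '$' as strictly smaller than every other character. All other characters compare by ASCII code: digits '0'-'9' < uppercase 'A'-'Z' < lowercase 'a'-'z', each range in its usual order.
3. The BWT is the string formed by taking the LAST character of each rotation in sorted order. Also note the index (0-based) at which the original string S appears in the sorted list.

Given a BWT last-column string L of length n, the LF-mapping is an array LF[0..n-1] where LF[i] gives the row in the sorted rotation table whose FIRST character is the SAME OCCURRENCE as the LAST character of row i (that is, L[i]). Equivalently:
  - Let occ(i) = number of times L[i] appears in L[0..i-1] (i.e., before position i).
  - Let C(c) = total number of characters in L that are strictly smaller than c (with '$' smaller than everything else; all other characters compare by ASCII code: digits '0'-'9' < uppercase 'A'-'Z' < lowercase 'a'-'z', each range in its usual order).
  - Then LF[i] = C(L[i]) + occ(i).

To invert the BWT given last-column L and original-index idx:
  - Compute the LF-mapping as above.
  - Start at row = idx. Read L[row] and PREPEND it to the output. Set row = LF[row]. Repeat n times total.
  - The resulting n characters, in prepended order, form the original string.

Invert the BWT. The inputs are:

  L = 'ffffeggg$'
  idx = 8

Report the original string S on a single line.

LF mapping: 2 3 4 5 1 6 7 8 0
Walk LF starting at row 8, prepending L[row]:
  step 1: row=8, L[8]='$', prepend. Next row=LF[8]=0
  step 2: row=0, L[0]='f', prepend. Next row=LF[0]=2
  step 3: row=2, L[2]='f', prepend. Next row=LF[2]=4
  step 4: row=4, L[4]='e', prepend. Next row=LF[4]=1
  step 5: row=1, L[1]='f', prepend. Next row=LF[1]=3
  step 6: row=3, L[3]='f', prepend. Next row=LF[3]=5
  step 7: row=5, L[5]='g', prepend. Next row=LF[5]=6
  step 8: row=6, L[6]='g', prepend. Next row=LF[6]=7
  step 9: row=7, L[7]='g', prepend. Next row=LF[7]=8
Reversed output: gggffeff$

Answer: gggffeff$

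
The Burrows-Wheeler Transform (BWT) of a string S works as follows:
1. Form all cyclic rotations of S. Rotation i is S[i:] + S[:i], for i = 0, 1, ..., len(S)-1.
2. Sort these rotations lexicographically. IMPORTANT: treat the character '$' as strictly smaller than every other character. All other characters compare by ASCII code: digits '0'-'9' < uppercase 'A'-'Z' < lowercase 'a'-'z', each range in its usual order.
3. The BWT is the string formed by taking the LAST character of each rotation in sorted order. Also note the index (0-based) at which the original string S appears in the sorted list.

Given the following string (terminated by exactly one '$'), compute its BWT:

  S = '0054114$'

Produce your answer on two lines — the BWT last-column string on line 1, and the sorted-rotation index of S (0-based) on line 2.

All 8 rotations (rotation i = S[i:]+S[:i]):
  rot[0] = 0054114$
  rot[1] = 054114$0
  rot[2] = 54114$00
  rot[3] = 4114$005
  rot[4] = 114$0054
  rot[5] = 14$00541
  rot[6] = 4$005411
  rot[7] = $0054114
Sorted (with $ < everything):
  sorted[0] = $0054114  (last char: '4')
  sorted[1] = 0054114$  (last char: '$')
  sorted[2] = 054114$0  (last char: '0')
  sorted[3] = 114$0054  (last char: '4')
  sorted[4] = 14$00541  (last char: '1')
  sorted[5] = 4$005411  (last char: '1')
  sorted[6] = 4114$005  (last char: '5')
  sorted[7] = 54114$00  (last char: '0')
Last column: 4$041150
Original string S is at sorted index 1

Answer: 4$041150
1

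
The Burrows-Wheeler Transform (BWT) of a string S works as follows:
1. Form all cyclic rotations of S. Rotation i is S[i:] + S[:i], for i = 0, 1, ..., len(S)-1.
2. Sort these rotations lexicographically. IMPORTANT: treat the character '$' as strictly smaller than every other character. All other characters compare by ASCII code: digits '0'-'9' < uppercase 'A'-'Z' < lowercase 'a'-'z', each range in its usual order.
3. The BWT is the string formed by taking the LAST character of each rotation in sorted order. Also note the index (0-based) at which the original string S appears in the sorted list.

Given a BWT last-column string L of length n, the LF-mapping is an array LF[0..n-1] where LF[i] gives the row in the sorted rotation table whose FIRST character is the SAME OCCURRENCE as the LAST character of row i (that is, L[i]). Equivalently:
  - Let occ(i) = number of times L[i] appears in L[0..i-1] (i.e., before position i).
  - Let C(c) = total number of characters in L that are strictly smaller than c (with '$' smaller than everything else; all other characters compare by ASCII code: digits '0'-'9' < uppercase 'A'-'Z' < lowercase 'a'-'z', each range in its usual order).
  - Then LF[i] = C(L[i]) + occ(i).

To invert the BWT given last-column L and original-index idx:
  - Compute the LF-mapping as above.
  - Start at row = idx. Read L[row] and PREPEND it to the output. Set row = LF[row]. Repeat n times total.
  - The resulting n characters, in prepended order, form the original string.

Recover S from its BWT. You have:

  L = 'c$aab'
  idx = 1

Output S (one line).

LF mapping: 4 0 1 2 3
Walk LF starting at row 1, prepending L[row]:
  step 1: row=1, L[1]='$', prepend. Next row=LF[1]=0
  step 2: row=0, L[0]='c', prepend. Next row=LF[0]=4
  step 3: row=4, L[4]='b', prepend. Next row=LF[4]=3
  step 4: row=3, L[3]='a', prepend. Next row=LF[3]=2
  step 5: row=2, L[2]='a', prepend. Next row=LF[2]=1
Reversed output: aabc$

Answer: aabc$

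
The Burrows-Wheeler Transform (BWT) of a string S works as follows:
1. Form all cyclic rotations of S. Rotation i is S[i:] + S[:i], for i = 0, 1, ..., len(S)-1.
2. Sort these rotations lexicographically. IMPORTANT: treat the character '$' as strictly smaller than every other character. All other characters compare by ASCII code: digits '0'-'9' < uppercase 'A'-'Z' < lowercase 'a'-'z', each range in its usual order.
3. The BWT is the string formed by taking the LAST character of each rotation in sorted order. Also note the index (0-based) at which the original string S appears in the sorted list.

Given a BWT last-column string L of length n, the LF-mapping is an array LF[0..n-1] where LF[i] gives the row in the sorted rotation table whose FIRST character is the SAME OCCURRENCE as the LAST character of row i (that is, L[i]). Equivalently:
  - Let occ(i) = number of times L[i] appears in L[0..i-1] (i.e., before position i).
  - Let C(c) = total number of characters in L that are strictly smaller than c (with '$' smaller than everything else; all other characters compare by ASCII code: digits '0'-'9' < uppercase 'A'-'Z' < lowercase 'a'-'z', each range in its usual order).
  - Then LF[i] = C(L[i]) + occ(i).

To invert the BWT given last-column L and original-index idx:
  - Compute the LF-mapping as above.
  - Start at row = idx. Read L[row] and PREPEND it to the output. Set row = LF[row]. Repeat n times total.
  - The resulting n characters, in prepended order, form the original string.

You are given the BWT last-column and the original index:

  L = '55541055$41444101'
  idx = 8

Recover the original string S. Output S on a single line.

LF mapping: 12 13 14 7 3 1 15 16 0 8 4 9 10 11 5 2 6
Walk LF starting at row 8, prepending L[row]:
  step 1: row=8, L[8]='$', prepend. Next row=LF[8]=0
  step 2: row=0, L[0]='5', prepend. Next row=LF[0]=12
  step 3: row=12, L[12]='4', prepend. Next row=LF[12]=10
  step 4: row=10, L[10]='1', prepend. Next row=LF[10]=4
  step 5: row=4, L[4]='1', prepend. Next row=LF[4]=3
  step 6: row=3, L[3]='4', prepend. Next row=LF[3]=7
  step 7: row=7, L[7]='5', prepend. Next row=LF[7]=16
  step 8: row=16, L[16]='1', prepend. Next row=LF[16]=6
  step 9: row=6, L[6]='5', prepend. Next row=LF[6]=15
  step 10: row=15, L[15]='0', prepend. Next row=LF[15]=2
  step 11: row=2, L[2]='5', prepend. Next row=LF[2]=14
  step 12: row=14, L[14]='1', prepend. Next row=LF[14]=5
  step 13: row=5, L[5]='0', prepend. Next row=LF[5]=1
  step 14: row=1, L[1]='5', prepend. Next row=LF[1]=13
  step 15: row=13, L[13]='4', prepend. Next row=LF[13]=11
  step 16: row=11, L[11]='4', prepend. Next row=LF[11]=9
  step 17: row=9, L[9]='4', prepend. Next row=LF[9]=8
Reversed output: 4445015051541145$

Answer: 4445015051541145$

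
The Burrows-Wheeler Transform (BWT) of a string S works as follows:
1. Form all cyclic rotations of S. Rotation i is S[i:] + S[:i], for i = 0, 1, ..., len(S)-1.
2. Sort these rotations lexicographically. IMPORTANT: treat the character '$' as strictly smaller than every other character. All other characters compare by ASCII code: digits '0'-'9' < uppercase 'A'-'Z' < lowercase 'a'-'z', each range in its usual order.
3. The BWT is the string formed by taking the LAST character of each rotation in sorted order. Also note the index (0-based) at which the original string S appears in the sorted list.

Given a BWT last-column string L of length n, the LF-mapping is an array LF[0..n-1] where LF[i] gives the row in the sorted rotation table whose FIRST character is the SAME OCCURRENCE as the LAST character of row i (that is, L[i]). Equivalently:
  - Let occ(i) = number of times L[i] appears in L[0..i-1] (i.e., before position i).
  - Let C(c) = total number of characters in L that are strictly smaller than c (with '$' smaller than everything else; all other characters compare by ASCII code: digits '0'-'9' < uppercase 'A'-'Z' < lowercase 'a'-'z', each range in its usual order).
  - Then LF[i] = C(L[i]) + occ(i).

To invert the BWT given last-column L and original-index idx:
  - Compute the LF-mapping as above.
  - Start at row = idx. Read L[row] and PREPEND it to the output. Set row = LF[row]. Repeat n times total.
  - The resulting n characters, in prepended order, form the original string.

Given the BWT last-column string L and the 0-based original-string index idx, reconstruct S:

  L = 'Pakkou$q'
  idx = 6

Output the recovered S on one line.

Answer: quokkaP$

Derivation:
LF mapping: 1 2 3 4 5 7 0 6
Walk LF starting at row 6, prepending L[row]:
  step 1: row=6, L[6]='$', prepend. Next row=LF[6]=0
  step 2: row=0, L[0]='P', prepend. Next row=LF[0]=1
  step 3: row=1, L[1]='a', prepend. Next row=LF[1]=2
  step 4: row=2, L[2]='k', prepend. Next row=LF[2]=3
  step 5: row=3, L[3]='k', prepend. Next row=LF[3]=4
  step 6: row=4, L[4]='o', prepend. Next row=LF[4]=5
  step 7: row=5, L[5]='u', prepend. Next row=LF[5]=7
  step 8: row=7, L[7]='q', prepend. Next row=LF[7]=6
Reversed output: quokkaP$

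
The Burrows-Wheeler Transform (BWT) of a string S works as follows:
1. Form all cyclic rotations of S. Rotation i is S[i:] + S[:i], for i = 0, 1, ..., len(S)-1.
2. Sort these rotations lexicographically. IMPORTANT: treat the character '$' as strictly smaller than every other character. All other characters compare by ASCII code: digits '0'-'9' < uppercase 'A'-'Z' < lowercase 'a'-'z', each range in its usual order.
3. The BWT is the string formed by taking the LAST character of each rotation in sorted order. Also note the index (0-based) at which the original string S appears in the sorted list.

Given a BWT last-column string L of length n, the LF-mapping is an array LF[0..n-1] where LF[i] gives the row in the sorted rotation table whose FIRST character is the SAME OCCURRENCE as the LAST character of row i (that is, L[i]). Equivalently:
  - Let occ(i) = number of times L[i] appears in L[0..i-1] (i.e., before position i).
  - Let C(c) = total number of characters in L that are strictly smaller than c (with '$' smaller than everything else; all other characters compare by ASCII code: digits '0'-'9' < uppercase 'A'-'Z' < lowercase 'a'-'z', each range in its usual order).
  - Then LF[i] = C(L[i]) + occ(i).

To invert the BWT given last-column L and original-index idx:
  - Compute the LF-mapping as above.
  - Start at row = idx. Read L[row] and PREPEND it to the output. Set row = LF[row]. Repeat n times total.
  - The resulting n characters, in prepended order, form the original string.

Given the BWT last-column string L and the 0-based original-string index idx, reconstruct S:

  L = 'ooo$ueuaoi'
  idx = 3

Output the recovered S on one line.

LF mapping: 4 5 6 0 8 2 9 1 7 3
Walk LF starting at row 3, prepending L[row]:
  step 1: row=3, L[3]='$', prepend. Next row=LF[3]=0
  step 2: row=0, L[0]='o', prepend. Next row=LF[0]=4
  step 3: row=4, L[4]='u', prepend. Next row=LF[4]=8
  step 4: row=8, L[8]='o', prepend. Next row=LF[8]=7
  step 5: row=7, L[7]='a', prepend. Next row=LF[7]=1
  step 6: row=1, L[1]='o', prepend. Next row=LF[1]=5
  step 7: row=5, L[5]='e', prepend. Next row=LF[5]=2
  step 8: row=2, L[2]='o', prepend. Next row=LF[2]=6
  step 9: row=6, L[6]='u', prepend. Next row=LF[6]=9
  step 10: row=9, L[9]='i', prepend. Next row=LF[9]=3
Reversed output: iuoeoaouo$

Answer: iuoeoaouo$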